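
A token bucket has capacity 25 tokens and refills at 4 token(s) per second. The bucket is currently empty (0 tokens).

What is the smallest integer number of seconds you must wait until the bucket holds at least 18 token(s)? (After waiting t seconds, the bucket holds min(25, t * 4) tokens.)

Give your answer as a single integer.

Answer: 5

Derivation:
Need t * 4 >= 18, so t >= 18/4.
Smallest integer t = ceil(18/4) = 5.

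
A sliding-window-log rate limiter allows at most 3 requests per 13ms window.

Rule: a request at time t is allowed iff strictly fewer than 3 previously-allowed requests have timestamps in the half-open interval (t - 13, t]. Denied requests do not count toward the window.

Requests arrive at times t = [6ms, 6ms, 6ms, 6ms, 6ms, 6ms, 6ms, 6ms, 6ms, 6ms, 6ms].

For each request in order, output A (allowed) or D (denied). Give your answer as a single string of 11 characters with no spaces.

Tracking allowed requests in the window:
  req#1 t=6ms: ALLOW
  req#2 t=6ms: ALLOW
  req#3 t=6ms: ALLOW
  req#4 t=6ms: DENY
  req#5 t=6ms: DENY
  req#6 t=6ms: DENY
  req#7 t=6ms: DENY
  req#8 t=6ms: DENY
  req#9 t=6ms: DENY
  req#10 t=6ms: DENY
  req#11 t=6ms: DENY

Answer: AAADDDDDDDD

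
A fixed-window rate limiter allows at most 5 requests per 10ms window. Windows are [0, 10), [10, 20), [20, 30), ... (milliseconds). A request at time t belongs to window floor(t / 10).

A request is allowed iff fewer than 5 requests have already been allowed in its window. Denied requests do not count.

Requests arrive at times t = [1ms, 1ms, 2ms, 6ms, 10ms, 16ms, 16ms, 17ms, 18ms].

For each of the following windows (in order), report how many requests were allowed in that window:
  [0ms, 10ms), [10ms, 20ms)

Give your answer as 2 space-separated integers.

Processing requests:
  req#1 t=1ms (window 0): ALLOW
  req#2 t=1ms (window 0): ALLOW
  req#3 t=2ms (window 0): ALLOW
  req#4 t=6ms (window 0): ALLOW
  req#5 t=10ms (window 1): ALLOW
  req#6 t=16ms (window 1): ALLOW
  req#7 t=16ms (window 1): ALLOW
  req#8 t=17ms (window 1): ALLOW
  req#9 t=18ms (window 1): ALLOW

Allowed counts by window: 4 5

Answer: 4 5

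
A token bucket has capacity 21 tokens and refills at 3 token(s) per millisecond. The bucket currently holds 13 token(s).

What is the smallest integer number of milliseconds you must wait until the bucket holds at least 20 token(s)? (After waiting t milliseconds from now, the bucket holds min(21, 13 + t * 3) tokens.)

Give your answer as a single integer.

Need 13 + t * 3 >= 20, so t >= 7/3.
Smallest integer t = ceil(7/3) = 3.

Answer: 3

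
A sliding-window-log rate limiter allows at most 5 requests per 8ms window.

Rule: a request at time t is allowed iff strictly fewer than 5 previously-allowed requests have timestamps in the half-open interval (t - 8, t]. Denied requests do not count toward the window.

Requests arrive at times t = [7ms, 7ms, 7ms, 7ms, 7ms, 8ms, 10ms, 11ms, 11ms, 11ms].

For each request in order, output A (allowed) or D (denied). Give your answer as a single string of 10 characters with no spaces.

Tracking allowed requests in the window:
  req#1 t=7ms: ALLOW
  req#2 t=7ms: ALLOW
  req#3 t=7ms: ALLOW
  req#4 t=7ms: ALLOW
  req#5 t=7ms: ALLOW
  req#6 t=8ms: DENY
  req#7 t=10ms: DENY
  req#8 t=11ms: DENY
  req#9 t=11ms: DENY
  req#10 t=11ms: DENY

Answer: AAAAADDDDD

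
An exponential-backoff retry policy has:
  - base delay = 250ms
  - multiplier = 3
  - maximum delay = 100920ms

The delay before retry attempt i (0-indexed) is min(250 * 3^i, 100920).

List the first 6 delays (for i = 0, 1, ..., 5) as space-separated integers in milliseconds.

Answer: 250 750 2250 6750 20250 60750

Derivation:
Computing each delay:
  i=0: min(250*3^0, 100920) = 250
  i=1: min(250*3^1, 100920) = 750
  i=2: min(250*3^2, 100920) = 2250
  i=3: min(250*3^3, 100920) = 6750
  i=4: min(250*3^4, 100920) = 20250
  i=5: min(250*3^5, 100920) = 60750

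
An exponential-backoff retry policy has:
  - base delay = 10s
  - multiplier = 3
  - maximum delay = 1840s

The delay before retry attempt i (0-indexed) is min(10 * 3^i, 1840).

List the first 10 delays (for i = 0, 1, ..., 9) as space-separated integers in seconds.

Computing each delay:
  i=0: min(10*3^0, 1840) = 10
  i=1: min(10*3^1, 1840) = 30
  i=2: min(10*3^2, 1840) = 90
  i=3: min(10*3^3, 1840) = 270
  i=4: min(10*3^4, 1840) = 810
  i=5: min(10*3^5, 1840) = 1840
  i=6: min(10*3^6, 1840) = 1840
  i=7: min(10*3^7, 1840) = 1840
  i=8: min(10*3^8, 1840) = 1840
  i=9: min(10*3^9, 1840) = 1840

Answer: 10 30 90 270 810 1840 1840 1840 1840 1840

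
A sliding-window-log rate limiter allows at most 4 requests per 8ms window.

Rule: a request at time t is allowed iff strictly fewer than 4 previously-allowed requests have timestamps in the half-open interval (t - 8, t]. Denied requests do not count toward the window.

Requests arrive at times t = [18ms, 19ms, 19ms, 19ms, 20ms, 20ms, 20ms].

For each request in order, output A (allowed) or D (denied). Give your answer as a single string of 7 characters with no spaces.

Answer: AAAADDD

Derivation:
Tracking allowed requests in the window:
  req#1 t=18ms: ALLOW
  req#2 t=19ms: ALLOW
  req#3 t=19ms: ALLOW
  req#4 t=19ms: ALLOW
  req#5 t=20ms: DENY
  req#6 t=20ms: DENY
  req#7 t=20ms: DENY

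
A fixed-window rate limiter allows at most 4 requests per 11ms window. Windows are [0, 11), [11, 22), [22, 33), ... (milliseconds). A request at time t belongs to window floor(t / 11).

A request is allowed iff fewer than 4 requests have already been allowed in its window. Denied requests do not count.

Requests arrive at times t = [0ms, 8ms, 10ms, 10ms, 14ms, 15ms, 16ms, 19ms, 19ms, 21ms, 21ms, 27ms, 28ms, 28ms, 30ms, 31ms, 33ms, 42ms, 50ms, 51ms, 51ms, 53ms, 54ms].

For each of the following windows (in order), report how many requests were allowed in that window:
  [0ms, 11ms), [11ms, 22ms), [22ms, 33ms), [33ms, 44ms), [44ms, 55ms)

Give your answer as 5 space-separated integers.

Answer: 4 4 4 2 4

Derivation:
Processing requests:
  req#1 t=0ms (window 0): ALLOW
  req#2 t=8ms (window 0): ALLOW
  req#3 t=10ms (window 0): ALLOW
  req#4 t=10ms (window 0): ALLOW
  req#5 t=14ms (window 1): ALLOW
  req#6 t=15ms (window 1): ALLOW
  req#7 t=16ms (window 1): ALLOW
  req#8 t=19ms (window 1): ALLOW
  req#9 t=19ms (window 1): DENY
  req#10 t=21ms (window 1): DENY
  req#11 t=21ms (window 1): DENY
  req#12 t=27ms (window 2): ALLOW
  req#13 t=28ms (window 2): ALLOW
  req#14 t=28ms (window 2): ALLOW
  req#15 t=30ms (window 2): ALLOW
  req#16 t=31ms (window 2): DENY
  req#17 t=33ms (window 3): ALLOW
  req#18 t=42ms (window 3): ALLOW
  req#19 t=50ms (window 4): ALLOW
  req#20 t=51ms (window 4): ALLOW
  req#21 t=51ms (window 4): ALLOW
  req#22 t=53ms (window 4): ALLOW
  req#23 t=54ms (window 4): DENY

Allowed counts by window: 4 4 4 2 4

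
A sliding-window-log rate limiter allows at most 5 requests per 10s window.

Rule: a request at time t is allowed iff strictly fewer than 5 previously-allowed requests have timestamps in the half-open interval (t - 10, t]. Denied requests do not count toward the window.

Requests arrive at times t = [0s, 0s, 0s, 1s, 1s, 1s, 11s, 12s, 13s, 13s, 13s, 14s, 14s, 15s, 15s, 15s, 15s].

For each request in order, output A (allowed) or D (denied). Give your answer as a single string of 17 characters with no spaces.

Tracking allowed requests in the window:
  req#1 t=0s: ALLOW
  req#2 t=0s: ALLOW
  req#3 t=0s: ALLOW
  req#4 t=1s: ALLOW
  req#5 t=1s: ALLOW
  req#6 t=1s: DENY
  req#7 t=11s: ALLOW
  req#8 t=12s: ALLOW
  req#9 t=13s: ALLOW
  req#10 t=13s: ALLOW
  req#11 t=13s: ALLOW
  req#12 t=14s: DENY
  req#13 t=14s: DENY
  req#14 t=15s: DENY
  req#15 t=15s: DENY
  req#16 t=15s: DENY
  req#17 t=15s: DENY

Answer: AAAAADAAAAADDDDDD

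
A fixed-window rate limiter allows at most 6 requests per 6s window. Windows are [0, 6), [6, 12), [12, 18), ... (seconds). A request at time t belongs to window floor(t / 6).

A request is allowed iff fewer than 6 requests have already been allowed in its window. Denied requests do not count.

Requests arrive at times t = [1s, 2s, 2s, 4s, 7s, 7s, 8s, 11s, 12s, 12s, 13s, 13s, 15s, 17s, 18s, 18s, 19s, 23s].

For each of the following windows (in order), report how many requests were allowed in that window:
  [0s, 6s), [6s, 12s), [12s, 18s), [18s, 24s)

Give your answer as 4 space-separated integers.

Answer: 4 4 6 4

Derivation:
Processing requests:
  req#1 t=1s (window 0): ALLOW
  req#2 t=2s (window 0): ALLOW
  req#3 t=2s (window 0): ALLOW
  req#4 t=4s (window 0): ALLOW
  req#5 t=7s (window 1): ALLOW
  req#6 t=7s (window 1): ALLOW
  req#7 t=8s (window 1): ALLOW
  req#8 t=11s (window 1): ALLOW
  req#9 t=12s (window 2): ALLOW
  req#10 t=12s (window 2): ALLOW
  req#11 t=13s (window 2): ALLOW
  req#12 t=13s (window 2): ALLOW
  req#13 t=15s (window 2): ALLOW
  req#14 t=17s (window 2): ALLOW
  req#15 t=18s (window 3): ALLOW
  req#16 t=18s (window 3): ALLOW
  req#17 t=19s (window 3): ALLOW
  req#18 t=23s (window 3): ALLOW

Allowed counts by window: 4 4 6 4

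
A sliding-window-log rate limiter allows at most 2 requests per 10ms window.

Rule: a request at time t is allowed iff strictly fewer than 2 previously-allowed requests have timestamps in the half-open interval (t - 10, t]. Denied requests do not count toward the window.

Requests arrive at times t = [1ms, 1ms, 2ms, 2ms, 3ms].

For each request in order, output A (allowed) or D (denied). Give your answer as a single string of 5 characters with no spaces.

Answer: AADDD

Derivation:
Tracking allowed requests in the window:
  req#1 t=1ms: ALLOW
  req#2 t=1ms: ALLOW
  req#3 t=2ms: DENY
  req#4 t=2ms: DENY
  req#5 t=3ms: DENY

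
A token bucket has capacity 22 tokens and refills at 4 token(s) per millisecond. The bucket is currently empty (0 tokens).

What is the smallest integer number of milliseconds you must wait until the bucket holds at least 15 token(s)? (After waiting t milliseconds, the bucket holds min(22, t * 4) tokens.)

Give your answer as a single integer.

Answer: 4

Derivation:
Need t * 4 >= 15, so t >= 15/4.
Smallest integer t = ceil(15/4) = 4.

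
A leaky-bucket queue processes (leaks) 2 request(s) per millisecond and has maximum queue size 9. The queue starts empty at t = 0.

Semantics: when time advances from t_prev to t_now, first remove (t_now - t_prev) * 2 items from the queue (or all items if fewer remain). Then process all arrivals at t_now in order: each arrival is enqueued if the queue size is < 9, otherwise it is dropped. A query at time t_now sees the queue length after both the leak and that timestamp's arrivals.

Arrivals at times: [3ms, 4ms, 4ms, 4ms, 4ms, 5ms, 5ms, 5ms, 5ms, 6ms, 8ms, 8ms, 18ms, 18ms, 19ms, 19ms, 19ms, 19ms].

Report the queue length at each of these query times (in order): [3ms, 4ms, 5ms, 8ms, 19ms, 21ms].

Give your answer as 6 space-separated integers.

Answer: 1 4 6 3 4 0

Derivation:
Queue lengths at query times:
  query t=3ms: backlog = 1
  query t=4ms: backlog = 4
  query t=5ms: backlog = 6
  query t=8ms: backlog = 3
  query t=19ms: backlog = 4
  query t=21ms: backlog = 0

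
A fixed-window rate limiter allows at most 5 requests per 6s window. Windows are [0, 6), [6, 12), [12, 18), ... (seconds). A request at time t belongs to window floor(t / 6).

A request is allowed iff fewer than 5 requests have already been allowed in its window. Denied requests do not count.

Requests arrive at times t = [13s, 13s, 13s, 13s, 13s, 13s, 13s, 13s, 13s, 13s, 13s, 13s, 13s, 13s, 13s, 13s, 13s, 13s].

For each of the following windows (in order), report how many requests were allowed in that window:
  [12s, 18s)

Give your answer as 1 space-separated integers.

Answer: 5

Derivation:
Processing requests:
  req#1 t=13s (window 2): ALLOW
  req#2 t=13s (window 2): ALLOW
  req#3 t=13s (window 2): ALLOW
  req#4 t=13s (window 2): ALLOW
  req#5 t=13s (window 2): ALLOW
  req#6 t=13s (window 2): DENY
  req#7 t=13s (window 2): DENY
  req#8 t=13s (window 2): DENY
  req#9 t=13s (window 2): DENY
  req#10 t=13s (window 2): DENY
  req#11 t=13s (window 2): DENY
  req#12 t=13s (window 2): DENY
  req#13 t=13s (window 2): DENY
  req#14 t=13s (window 2): DENY
  req#15 t=13s (window 2): DENY
  req#16 t=13s (window 2): DENY
  req#17 t=13s (window 2): DENY
  req#18 t=13s (window 2): DENY

Allowed counts by window: 5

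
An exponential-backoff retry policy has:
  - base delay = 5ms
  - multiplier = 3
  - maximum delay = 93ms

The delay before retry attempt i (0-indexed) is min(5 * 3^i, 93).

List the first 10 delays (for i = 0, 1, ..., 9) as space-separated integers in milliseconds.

Answer: 5 15 45 93 93 93 93 93 93 93

Derivation:
Computing each delay:
  i=0: min(5*3^0, 93) = 5
  i=1: min(5*3^1, 93) = 15
  i=2: min(5*3^2, 93) = 45
  i=3: min(5*3^3, 93) = 93
  i=4: min(5*3^4, 93) = 93
  i=5: min(5*3^5, 93) = 93
  i=6: min(5*3^6, 93) = 93
  i=7: min(5*3^7, 93) = 93
  i=8: min(5*3^8, 93) = 93
  i=9: min(5*3^9, 93) = 93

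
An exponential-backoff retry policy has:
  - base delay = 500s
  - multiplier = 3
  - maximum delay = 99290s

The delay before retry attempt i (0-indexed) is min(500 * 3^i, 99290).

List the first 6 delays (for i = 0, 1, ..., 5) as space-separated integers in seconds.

Computing each delay:
  i=0: min(500*3^0, 99290) = 500
  i=1: min(500*3^1, 99290) = 1500
  i=2: min(500*3^2, 99290) = 4500
  i=3: min(500*3^3, 99290) = 13500
  i=4: min(500*3^4, 99290) = 40500
  i=5: min(500*3^5, 99290) = 99290

Answer: 500 1500 4500 13500 40500 99290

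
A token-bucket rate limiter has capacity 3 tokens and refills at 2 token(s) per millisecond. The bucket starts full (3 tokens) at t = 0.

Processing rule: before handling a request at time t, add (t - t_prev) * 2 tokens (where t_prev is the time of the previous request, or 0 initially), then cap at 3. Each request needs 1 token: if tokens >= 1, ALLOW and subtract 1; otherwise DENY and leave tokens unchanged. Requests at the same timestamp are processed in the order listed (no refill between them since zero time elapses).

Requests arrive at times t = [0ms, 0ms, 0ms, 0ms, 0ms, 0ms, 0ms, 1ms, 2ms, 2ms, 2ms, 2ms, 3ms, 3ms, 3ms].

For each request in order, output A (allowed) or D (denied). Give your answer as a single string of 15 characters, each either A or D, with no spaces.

Simulating step by step:
  req#1 t=0ms: ALLOW
  req#2 t=0ms: ALLOW
  req#3 t=0ms: ALLOW
  req#4 t=0ms: DENY
  req#5 t=0ms: DENY
  req#6 t=0ms: DENY
  req#7 t=0ms: DENY
  req#8 t=1ms: ALLOW
  req#9 t=2ms: ALLOW
  req#10 t=2ms: ALLOW
  req#11 t=2ms: ALLOW
  req#12 t=2ms: DENY
  req#13 t=3ms: ALLOW
  req#14 t=3ms: ALLOW
  req#15 t=3ms: DENY

Answer: AAADDDDAAAADAAD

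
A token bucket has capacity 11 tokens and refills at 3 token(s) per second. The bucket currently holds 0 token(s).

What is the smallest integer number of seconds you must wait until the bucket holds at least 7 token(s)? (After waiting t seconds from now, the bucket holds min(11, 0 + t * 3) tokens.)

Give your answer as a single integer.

Need 0 + t * 3 >= 7, so t >= 7/3.
Smallest integer t = ceil(7/3) = 3.

Answer: 3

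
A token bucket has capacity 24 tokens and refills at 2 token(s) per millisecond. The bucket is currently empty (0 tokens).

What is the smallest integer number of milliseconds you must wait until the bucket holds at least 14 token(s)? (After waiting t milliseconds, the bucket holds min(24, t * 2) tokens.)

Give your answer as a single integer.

Answer: 7

Derivation:
Need t * 2 >= 14, so t >= 14/2.
Smallest integer t = ceil(14/2) = 7.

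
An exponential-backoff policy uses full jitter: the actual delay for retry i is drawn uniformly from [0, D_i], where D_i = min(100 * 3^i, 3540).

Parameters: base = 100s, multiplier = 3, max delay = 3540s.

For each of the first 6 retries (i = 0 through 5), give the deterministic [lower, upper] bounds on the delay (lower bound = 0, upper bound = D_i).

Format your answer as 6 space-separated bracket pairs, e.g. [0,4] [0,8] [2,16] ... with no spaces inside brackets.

Computing bounds per retry:
  i=0: D_i=min(100*3^0,3540)=100, bounds=[0,100]
  i=1: D_i=min(100*3^1,3540)=300, bounds=[0,300]
  i=2: D_i=min(100*3^2,3540)=900, bounds=[0,900]
  i=3: D_i=min(100*3^3,3540)=2700, bounds=[0,2700]
  i=4: D_i=min(100*3^4,3540)=3540, bounds=[0,3540]
  i=5: D_i=min(100*3^5,3540)=3540, bounds=[0,3540]

Answer: [0,100] [0,300] [0,900] [0,2700] [0,3540] [0,3540]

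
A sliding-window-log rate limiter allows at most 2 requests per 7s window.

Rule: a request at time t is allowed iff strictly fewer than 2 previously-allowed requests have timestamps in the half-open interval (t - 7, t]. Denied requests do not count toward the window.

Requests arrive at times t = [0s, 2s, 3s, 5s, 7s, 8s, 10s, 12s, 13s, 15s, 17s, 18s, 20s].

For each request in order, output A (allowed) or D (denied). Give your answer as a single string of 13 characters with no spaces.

Tracking allowed requests in the window:
  req#1 t=0s: ALLOW
  req#2 t=2s: ALLOW
  req#3 t=3s: DENY
  req#4 t=5s: DENY
  req#5 t=7s: ALLOW
  req#6 t=8s: DENY
  req#7 t=10s: ALLOW
  req#8 t=12s: DENY
  req#9 t=13s: DENY
  req#10 t=15s: ALLOW
  req#11 t=17s: ALLOW
  req#12 t=18s: DENY
  req#13 t=20s: DENY

Answer: AADDADADDAADD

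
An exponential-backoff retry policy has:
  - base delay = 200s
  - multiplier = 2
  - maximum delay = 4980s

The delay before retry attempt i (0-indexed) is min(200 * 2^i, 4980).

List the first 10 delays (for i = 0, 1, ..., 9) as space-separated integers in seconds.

Computing each delay:
  i=0: min(200*2^0, 4980) = 200
  i=1: min(200*2^1, 4980) = 400
  i=2: min(200*2^2, 4980) = 800
  i=3: min(200*2^3, 4980) = 1600
  i=4: min(200*2^4, 4980) = 3200
  i=5: min(200*2^5, 4980) = 4980
  i=6: min(200*2^6, 4980) = 4980
  i=7: min(200*2^7, 4980) = 4980
  i=8: min(200*2^8, 4980) = 4980
  i=9: min(200*2^9, 4980) = 4980

Answer: 200 400 800 1600 3200 4980 4980 4980 4980 4980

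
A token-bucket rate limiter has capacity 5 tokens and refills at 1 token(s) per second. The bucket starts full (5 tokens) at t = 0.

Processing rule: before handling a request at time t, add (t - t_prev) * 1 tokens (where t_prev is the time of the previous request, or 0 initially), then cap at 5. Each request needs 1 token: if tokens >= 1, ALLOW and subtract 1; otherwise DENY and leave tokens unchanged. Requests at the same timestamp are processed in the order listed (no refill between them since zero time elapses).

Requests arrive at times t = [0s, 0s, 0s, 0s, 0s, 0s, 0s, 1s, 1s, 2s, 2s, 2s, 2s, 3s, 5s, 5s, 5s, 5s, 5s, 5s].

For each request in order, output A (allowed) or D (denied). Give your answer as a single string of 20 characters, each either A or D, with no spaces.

Answer: AAAAADDADADDDAAADDDD

Derivation:
Simulating step by step:
  req#1 t=0s: ALLOW
  req#2 t=0s: ALLOW
  req#3 t=0s: ALLOW
  req#4 t=0s: ALLOW
  req#5 t=0s: ALLOW
  req#6 t=0s: DENY
  req#7 t=0s: DENY
  req#8 t=1s: ALLOW
  req#9 t=1s: DENY
  req#10 t=2s: ALLOW
  req#11 t=2s: DENY
  req#12 t=2s: DENY
  req#13 t=2s: DENY
  req#14 t=3s: ALLOW
  req#15 t=5s: ALLOW
  req#16 t=5s: ALLOW
  req#17 t=5s: DENY
  req#18 t=5s: DENY
  req#19 t=5s: DENY
  req#20 t=5s: DENY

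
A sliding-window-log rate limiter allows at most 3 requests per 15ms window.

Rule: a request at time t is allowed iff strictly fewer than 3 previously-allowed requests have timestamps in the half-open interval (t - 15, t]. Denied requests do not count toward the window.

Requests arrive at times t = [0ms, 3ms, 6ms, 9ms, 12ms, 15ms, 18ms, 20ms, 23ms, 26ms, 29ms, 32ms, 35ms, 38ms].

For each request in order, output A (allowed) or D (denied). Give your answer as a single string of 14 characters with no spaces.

Tracking allowed requests in the window:
  req#1 t=0ms: ALLOW
  req#2 t=3ms: ALLOW
  req#3 t=6ms: ALLOW
  req#4 t=9ms: DENY
  req#5 t=12ms: DENY
  req#6 t=15ms: ALLOW
  req#7 t=18ms: ALLOW
  req#8 t=20ms: DENY
  req#9 t=23ms: ALLOW
  req#10 t=26ms: DENY
  req#11 t=29ms: DENY
  req#12 t=32ms: ALLOW
  req#13 t=35ms: ALLOW
  req#14 t=38ms: ALLOW

Answer: AAADDAADADDAAA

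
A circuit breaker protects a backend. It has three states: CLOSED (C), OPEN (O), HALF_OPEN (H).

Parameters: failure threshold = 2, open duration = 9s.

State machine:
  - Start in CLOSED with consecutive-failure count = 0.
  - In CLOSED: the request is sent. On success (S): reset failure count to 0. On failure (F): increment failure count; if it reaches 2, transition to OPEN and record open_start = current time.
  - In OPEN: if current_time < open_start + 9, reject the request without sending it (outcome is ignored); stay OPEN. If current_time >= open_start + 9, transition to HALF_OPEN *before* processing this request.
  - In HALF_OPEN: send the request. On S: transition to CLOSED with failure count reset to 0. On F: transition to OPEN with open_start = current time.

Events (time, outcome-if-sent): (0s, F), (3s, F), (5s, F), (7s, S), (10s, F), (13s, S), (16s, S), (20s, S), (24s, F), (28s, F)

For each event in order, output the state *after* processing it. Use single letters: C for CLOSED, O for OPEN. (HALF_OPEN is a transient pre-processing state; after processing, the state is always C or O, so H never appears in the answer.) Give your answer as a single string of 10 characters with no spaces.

Answer: COOOOCCCCO

Derivation:
State after each event:
  event#1 t=0s outcome=F: state=CLOSED
  event#2 t=3s outcome=F: state=OPEN
  event#3 t=5s outcome=F: state=OPEN
  event#4 t=7s outcome=S: state=OPEN
  event#5 t=10s outcome=F: state=OPEN
  event#6 t=13s outcome=S: state=CLOSED
  event#7 t=16s outcome=S: state=CLOSED
  event#8 t=20s outcome=S: state=CLOSED
  event#9 t=24s outcome=F: state=CLOSED
  event#10 t=28s outcome=F: state=OPEN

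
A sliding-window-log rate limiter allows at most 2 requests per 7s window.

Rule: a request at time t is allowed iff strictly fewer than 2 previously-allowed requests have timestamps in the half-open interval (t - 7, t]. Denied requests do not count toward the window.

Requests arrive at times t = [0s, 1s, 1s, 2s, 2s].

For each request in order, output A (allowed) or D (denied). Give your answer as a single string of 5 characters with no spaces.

Tracking allowed requests in the window:
  req#1 t=0s: ALLOW
  req#2 t=1s: ALLOW
  req#3 t=1s: DENY
  req#4 t=2s: DENY
  req#5 t=2s: DENY

Answer: AADDD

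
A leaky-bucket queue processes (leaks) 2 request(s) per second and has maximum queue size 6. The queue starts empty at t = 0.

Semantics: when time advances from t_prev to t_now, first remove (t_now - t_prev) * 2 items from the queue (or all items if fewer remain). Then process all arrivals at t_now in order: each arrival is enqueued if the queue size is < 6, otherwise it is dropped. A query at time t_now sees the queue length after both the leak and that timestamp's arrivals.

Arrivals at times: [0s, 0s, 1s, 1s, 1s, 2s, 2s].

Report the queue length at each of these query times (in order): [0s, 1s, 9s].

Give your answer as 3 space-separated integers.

Queue lengths at query times:
  query t=0s: backlog = 2
  query t=1s: backlog = 3
  query t=9s: backlog = 0

Answer: 2 3 0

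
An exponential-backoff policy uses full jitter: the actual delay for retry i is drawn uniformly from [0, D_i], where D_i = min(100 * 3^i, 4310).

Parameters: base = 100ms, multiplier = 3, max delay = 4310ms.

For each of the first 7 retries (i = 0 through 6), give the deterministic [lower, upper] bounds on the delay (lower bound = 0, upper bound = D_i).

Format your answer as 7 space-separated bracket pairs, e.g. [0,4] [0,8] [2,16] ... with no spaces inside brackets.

Computing bounds per retry:
  i=0: D_i=min(100*3^0,4310)=100, bounds=[0,100]
  i=1: D_i=min(100*3^1,4310)=300, bounds=[0,300]
  i=2: D_i=min(100*3^2,4310)=900, bounds=[0,900]
  i=3: D_i=min(100*3^3,4310)=2700, bounds=[0,2700]
  i=4: D_i=min(100*3^4,4310)=4310, bounds=[0,4310]
  i=5: D_i=min(100*3^5,4310)=4310, bounds=[0,4310]
  i=6: D_i=min(100*3^6,4310)=4310, bounds=[0,4310]

Answer: [0,100] [0,300] [0,900] [0,2700] [0,4310] [0,4310] [0,4310]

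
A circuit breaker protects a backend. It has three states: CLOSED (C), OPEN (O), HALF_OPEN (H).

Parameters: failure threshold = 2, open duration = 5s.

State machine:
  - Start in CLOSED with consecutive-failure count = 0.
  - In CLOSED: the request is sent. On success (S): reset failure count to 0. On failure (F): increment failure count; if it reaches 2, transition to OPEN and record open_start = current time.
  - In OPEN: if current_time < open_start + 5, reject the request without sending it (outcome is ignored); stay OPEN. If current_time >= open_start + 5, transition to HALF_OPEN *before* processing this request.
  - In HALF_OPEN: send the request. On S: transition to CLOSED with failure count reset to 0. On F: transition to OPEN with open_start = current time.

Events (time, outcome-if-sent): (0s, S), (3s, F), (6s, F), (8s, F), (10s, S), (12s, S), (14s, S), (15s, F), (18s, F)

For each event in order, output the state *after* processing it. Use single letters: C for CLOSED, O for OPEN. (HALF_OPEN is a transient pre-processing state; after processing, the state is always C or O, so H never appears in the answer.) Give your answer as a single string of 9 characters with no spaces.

State after each event:
  event#1 t=0s outcome=S: state=CLOSED
  event#2 t=3s outcome=F: state=CLOSED
  event#3 t=6s outcome=F: state=OPEN
  event#4 t=8s outcome=F: state=OPEN
  event#5 t=10s outcome=S: state=OPEN
  event#6 t=12s outcome=S: state=CLOSED
  event#7 t=14s outcome=S: state=CLOSED
  event#8 t=15s outcome=F: state=CLOSED
  event#9 t=18s outcome=F: state=OPEN

Answer: CCOOOCCCO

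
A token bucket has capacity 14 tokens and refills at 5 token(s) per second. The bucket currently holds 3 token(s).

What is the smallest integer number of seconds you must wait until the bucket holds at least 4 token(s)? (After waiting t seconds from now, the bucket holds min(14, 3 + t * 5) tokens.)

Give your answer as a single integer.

Need 3 + t * 5 >= 4, so t >= 1/5.
Smallest integer t = ceil(1/5) = 1.

Answer: 1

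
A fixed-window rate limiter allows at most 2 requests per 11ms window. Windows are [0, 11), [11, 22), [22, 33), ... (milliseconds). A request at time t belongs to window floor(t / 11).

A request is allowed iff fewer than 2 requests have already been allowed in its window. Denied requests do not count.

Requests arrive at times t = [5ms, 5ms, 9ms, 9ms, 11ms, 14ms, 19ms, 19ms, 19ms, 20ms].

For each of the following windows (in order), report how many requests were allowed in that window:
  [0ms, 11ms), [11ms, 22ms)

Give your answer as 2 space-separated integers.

Answer: 2 2

Derivation:
Processing requests:
  req#1 t=5ms (window 0): ALLOW
  req#2 t=5ms (window 0): ALLOW
  req#3 t=9ms (window 0): DENY
  req#4 t=9ms (window 0): DENY
  req#5 t=11ms (window 1): ALLOW
  req#6 t=14ms (window 1): ALLOW
  req#7 t=19ms (window 1): DENY
  req#8 t=19ms (window 1): DENY
  req#9 t=19ms (window 1): DENY
  req#10 t=20ms (window 1): DENY

Allowed counts by window: 2 2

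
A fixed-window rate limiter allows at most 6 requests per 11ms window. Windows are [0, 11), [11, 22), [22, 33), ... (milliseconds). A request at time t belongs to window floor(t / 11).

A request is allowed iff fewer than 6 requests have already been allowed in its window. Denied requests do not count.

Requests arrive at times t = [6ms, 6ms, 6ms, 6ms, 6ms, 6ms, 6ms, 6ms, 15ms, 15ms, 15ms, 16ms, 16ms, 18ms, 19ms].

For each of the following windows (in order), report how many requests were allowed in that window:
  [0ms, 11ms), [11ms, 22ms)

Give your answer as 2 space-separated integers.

Processing requests:
  req#1 t=6ms (window 0): ALLOW
  req#2 t=6ms (window 0): ALLOW
  req#3 t=6ms (window 0): ALLOW
  req#4 t=6ms (window 0): ALLOW
  req#5 t=6ms (window 0): ALLOW
  req#6 t=6ms (window 0): ALLOW
  req#7 t=6ms (window 0): DENY
  req#8 t=6ms (window 0): DENY
  req#9 t=15ms (window 1): ALLOW
  req#10 t=15ms (window 1): ALLOW
  req#11 t=15ms (window 1): ALLOW
  req#12 t=16ms (window 1): ALLOW
  req#13 t=16ms (window 1): ALLOW
  req#14 t=18ms (window 1): ALLOW
  req#15 t=19ms (window 1): DENY

Allowed counts by window: 6 6

Answer: 6 6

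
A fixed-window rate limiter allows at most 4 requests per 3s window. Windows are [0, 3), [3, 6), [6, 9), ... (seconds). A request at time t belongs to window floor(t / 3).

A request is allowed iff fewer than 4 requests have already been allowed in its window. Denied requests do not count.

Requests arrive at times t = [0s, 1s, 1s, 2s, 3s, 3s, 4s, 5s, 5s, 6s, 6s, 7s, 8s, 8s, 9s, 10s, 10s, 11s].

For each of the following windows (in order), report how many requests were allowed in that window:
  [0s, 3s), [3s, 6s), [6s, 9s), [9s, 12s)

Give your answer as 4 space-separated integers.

Answer: 4 4 4 4

Derivation:
Processing requests:
  req#1 t=0s (window 0): ALLOW
  req#2 t=1s (window 0): ALLOW
  req#3 t=1s (window 0): ALLOW
  req#4 t=2s (window 0): ALLOW
  req#5 t=3s (window 1): ALLOW
  req#6 t=3s (window 1): ALLOW
  req#7 t=4s (window 1): ALLOW
  req#8 t=5s (window 1): ALLOW
  req#9 t=5s (window 1): DENY
  req#10 t=6s (window 2): ALLOW
  req#11 t=6s (window 2): ALLOW
  req#12 t=7s (window 2): ALLOW
  req#13 t=8s (window 2): ALLOW
  req#14 t=8s (window 2): DENY
  req#15 t=9s (window 3): ALLOW
  req#16 t=10s (window 3): ALLOW
  req#17 t=10s (window 3): ALLOW
  req#18 t=11s (window 3): ALLOW

Allowed counts by window: 4 4 4 4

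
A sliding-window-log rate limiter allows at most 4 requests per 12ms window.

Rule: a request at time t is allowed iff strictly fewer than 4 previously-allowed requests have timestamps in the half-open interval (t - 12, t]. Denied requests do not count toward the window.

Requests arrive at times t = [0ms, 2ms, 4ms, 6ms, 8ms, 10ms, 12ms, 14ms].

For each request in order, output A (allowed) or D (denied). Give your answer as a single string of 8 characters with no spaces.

Tracking allowed requests in the window:
  req#1 t=0ms: ALLOW
  req#2 t=2ms: ALLOW
  req#3 t=4ms: ALLOW
  req#4 t=6ms: ALLOW
  req#5 t=8ms: DENY
  req#6 t=10ms: DENY
  req#7 t=12ms: ALLOW
  req#8 t=14ms: ALLOW

Answer: AAAADDAA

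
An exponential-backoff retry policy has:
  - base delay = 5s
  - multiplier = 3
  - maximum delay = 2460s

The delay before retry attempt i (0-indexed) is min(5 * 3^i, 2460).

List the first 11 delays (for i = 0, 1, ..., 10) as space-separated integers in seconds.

Answer: 5 15 45 135 405 1215 2460 2460 2460 2460 2460

Derivation:
Computing each delay:
  i=0: min(5*3^0, 2460) = 5
  i=1: min(5*3^1, 2460) = 15
  i=2: min(5*3^2, 2460) = 45
  i=3: min(5*3^3, 2460) = 135
  i=4: min(5*3^4, 2460) = 405
  i=5: min(5*3^5, 2460) = 1215
  i=6: min(5*3^6, 2460) = 2460
  i=7: min(5*3^7, 2460) = 2460
  i=8: min(5*3^8, 2460) = 2460
  i=9: min(5*3^9, 2460) = 2460
  i=10: min(5*3^10, 2460) = 2460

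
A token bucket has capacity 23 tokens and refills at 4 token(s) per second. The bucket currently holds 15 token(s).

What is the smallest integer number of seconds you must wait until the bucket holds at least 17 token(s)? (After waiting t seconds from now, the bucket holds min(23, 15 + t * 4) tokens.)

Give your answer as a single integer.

Answer: 1

Derivation:
Need 15 + t * 4 >= 17, so t >= 2/4.
Smallest integer t = ceil(2/4) = 1.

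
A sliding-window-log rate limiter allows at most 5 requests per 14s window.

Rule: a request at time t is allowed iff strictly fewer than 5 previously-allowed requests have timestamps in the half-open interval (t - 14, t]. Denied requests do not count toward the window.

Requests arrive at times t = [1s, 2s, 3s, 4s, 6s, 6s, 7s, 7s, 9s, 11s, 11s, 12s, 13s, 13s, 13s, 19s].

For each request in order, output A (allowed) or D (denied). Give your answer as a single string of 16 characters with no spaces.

Answer: AAAAADDDDDDDDDDA

Derivation:
Tracking allowed requests in the window:
  req#1 t=1s: ALLOW
  req#2 t=2s: ALLOW
  req#3 t=3s: ALLOW
  req#4 t=4s: ALLOW
  req#5 t=6s: ALLOW
  req#6 t=6s: DENY
  req#7 t=7s: DENY
  req#8 t=7s: DENY
  req#9 t=9s: DENY
  req#10 t=11s: DENY
  req#11 t=11s: DENY
  req#12 t=12s: DENY
  req#13 t=13s: DENY
  req#14 t=13s: DENY
  req#15 t=13s: DENY
  req#16 t=19s: ALLOW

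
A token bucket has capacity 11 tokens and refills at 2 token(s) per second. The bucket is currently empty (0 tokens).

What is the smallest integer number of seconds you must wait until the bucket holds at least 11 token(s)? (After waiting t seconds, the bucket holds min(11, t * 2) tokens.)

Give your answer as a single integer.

Need t * 2 >= 11, so t >= 11/2.
Smallest integer t = ceil(11/2) = 6.

Answer: 6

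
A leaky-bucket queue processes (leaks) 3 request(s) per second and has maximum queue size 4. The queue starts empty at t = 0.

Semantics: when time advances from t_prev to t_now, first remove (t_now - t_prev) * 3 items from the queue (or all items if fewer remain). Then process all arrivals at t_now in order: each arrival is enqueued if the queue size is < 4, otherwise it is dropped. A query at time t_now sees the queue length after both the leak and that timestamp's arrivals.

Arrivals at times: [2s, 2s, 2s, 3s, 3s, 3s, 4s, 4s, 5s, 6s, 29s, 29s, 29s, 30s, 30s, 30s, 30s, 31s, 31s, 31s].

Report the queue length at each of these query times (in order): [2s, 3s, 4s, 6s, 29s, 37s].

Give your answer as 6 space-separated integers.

Queue lengths at query times:
  query t=2s: backlog = 3
  query t=3s: backlog = 3
  query t=4s: backlog = 2
  query t=6s: backlog = 1
  query t=29s: backlog = 3
  query t=37s: backlog = 0

Answer: 3 3 2 1 3 0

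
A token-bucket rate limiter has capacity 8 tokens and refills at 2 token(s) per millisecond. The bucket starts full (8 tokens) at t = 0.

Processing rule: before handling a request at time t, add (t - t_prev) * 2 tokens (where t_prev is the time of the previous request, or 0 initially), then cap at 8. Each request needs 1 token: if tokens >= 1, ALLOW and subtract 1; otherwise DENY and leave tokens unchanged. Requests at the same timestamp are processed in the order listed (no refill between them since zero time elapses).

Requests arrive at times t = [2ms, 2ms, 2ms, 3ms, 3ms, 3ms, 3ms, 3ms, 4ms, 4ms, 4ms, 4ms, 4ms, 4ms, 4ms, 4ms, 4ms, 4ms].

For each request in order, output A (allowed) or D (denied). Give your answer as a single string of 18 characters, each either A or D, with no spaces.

Simulating step by step:
  req#1 t=2ms: ALLOW
  req#2 t=2ms: ALLOW
  req#3 t=2ms: ALLOW
  req#4 t=3ms: ALLOW
  req#5 t=3ms: ALLOW
  req#6 t=3ms: ALLOW
  req#7 t=3ms: ALLOW
  req#8 t=3ms: ALLOW
  req#9 t=4ms: ALLOW
  req#10 t=4ms: ALLOW
  req#11 t=4ms: ALLOW
  req#12 t=4ms: ALLOW
  req#13 t=4ms: DENY
  req#14 t=4ms: DENY
  req#15 t=4ms: DENY
  req#16 t=4ms: DENY
  req#17 t=4ms: DENY
  req#18 t=4ms: DENY

Answer: AAAAAAAAAAAADDDDDD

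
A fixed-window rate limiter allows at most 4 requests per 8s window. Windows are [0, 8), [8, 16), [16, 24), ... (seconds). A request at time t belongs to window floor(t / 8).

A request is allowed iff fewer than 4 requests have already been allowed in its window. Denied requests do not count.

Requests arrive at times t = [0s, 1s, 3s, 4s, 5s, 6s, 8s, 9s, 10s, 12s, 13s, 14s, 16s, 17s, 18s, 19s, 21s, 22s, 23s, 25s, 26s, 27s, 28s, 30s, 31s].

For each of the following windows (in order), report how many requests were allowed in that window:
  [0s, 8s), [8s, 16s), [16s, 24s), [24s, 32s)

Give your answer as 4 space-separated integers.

Processing requests:
  req#1 t=0s (window 0): ALLOW
  req#2 t=1s (window 0): ALLOW
  req#3 t=3s (window 0): ALLOW
  req#4 t=4s (window 0): ALLOW
  req#5 t=5s (window 0): DENY
  req#6 t=6s (window 0): DENY
  req#7 t=8s (window 1): ALLOW
  req#8 t=9s (window 1): ALLOW
  req#9 t=10s (window 1): ALLOW
  req#10 t=12s (window 1): ALLOW
  req#11 t=13s (window 1): DENY
  req#12 t=14s (window 1): DENY
  req#13 t=16s (window 2): ALLOW
  req#14 t=17s (window 2): ALLOW
  req#15 t=18s (window 2): ALLOW
  req#16 t=19s (window 2): ALLOW
  req#17 t=21s (window 2): DENY
  req#18 t=22s (window 2): DENY
  req#19 t=23s (window 2): DENY
  req#20 t=25s (window 3): ALLOW
  req#21 t=26s (window 3): ALLOW
  req#22 t=27s (window 3): ALLOW
  req#23 t=28s (window 3): ALLOW
  req#24 t=30s (window 3): DENY
  req#25 t=31s (window 3): DENY

Allowed counts by window: 4 4 4 4

Answer: 4 4 4 4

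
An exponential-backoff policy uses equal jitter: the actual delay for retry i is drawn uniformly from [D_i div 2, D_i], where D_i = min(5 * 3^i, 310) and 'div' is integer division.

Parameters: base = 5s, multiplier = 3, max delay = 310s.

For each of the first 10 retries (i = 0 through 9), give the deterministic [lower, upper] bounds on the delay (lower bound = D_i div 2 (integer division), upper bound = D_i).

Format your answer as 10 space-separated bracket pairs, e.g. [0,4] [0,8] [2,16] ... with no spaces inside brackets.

Answer: [2,5] [7,15] [22,45] [67,135] [155,310] [155,310] [155,310] [155,310] [155,310] [155,310]

Derivation:
Computing bounds per retry:
  i=0: D_i=min(5*3^0,310)=5, bounds=[2,5]
  i=1: D_i=min(5*3^1,310)=15, bounds=[7,15]
  i=2: D_i=min(5*3^2,310)=45, bounds=[22,45]
  i=3: D_i=min(5*3^3,310)=135, bounds=[67,135]
  i=4: D_i=min(5*3^4,310)=310, bounds=[155,310]
  i=5: D_i=min(5*3^5,310)=310, bounds=[155,310]
  i=6: D_i=min(5*3^6,310)=310, bounds=[155,310]
  i=7: D_i=min(5*3^7,310)=310, bounds=[155,310]
  i=8: D_i=min(5*3^8,310)=310, bounds=[155,310]
  i=9: D_i=min(5*3^9,310)=310, bounds=[155,310]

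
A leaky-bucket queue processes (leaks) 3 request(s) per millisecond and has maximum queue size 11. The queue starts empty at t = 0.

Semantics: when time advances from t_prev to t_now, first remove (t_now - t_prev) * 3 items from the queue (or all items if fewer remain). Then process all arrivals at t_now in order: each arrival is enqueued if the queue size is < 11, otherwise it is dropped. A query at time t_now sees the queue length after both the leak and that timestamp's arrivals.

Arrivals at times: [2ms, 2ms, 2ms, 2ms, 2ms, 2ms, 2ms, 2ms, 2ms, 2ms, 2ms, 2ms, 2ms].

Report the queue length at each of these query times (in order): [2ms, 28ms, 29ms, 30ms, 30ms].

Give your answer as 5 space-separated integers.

Answer: 11 0 0 0 0

Derivation:
Queue lengths at query times:
  query t=2ms: backlog = 11
  query t=28ms: backlog = 0
  query t=29ms: backlog = 0
  query t=30ms: backlog = 0
  query t=30ms: backlog = 0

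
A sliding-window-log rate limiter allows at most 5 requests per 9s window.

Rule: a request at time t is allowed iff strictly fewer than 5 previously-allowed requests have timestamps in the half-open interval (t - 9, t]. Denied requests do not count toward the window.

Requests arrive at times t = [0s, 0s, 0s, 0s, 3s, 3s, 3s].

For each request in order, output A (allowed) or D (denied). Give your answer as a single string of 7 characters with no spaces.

Answer: AAAAADD

Derivation:
Tracking allowed requests in the window:
  req#1 t=0s: ALLOW
  req#2 t=0s: ALLOW
  req#3 t=0s: ALLOW
  req#4 t=0s: ALLOW
  req#5 t=3s: ALLOW
  req#6 t=3s: DENY
  req#7 t=3s: DENY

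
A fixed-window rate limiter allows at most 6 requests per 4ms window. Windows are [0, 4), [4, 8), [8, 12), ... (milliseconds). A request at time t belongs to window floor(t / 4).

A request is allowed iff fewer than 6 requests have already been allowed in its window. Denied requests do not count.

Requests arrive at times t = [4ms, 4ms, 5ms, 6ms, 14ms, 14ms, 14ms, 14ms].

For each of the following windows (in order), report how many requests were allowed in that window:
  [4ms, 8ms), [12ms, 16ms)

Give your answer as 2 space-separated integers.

Answer: 4 4

Derivation:
Processing requests:
  req#1 t=4ms (window 1): ALLOW
  req#2 t=4ms (window 1): ALLOW
  req#3 t=5ms (window 1): ALLOW
  req#4 t=6ms (window 1): ALLOW
  req#5 t=14ms (window 3): ALLOW
  req#6 t=14ms (window 3): ALLOW
  req#7 t=14ms (window 3): ALLOW
  req#8 t=14ms (window 3): ALLOW

Allowed counts by window: 4 4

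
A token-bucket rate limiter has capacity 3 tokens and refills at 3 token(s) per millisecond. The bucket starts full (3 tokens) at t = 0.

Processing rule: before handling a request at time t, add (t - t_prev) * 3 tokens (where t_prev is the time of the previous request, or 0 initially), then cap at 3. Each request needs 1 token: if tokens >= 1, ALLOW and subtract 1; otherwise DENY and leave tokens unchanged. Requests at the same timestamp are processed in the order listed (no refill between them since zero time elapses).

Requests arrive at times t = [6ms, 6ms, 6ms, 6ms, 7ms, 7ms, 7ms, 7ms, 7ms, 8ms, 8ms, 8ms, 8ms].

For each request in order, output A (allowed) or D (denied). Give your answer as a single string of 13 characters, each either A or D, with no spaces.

Answer: AAADAAADDAAAD

Derivation:
Simulating step by step:
  req#1 t=6ms: ALLOW
  req#2 t=6ms: ALLOW
  req#3 t=6ms: ALLOW
  req#4 t=6ms: DENY
  req#5 t=7ms: ALLOW
  req#6 t=7ms: ALLOW
  req#7 t=7ms: ALLOW
  req#8 t=7ms: DENY
  req#9 t=7ms: DENY
  req#10 t=8ms: ALLOW
  req#11 t=8ms: ALLOW
  req#12 t=8ms: ALLOW
  req#13 t=8ms: DENY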